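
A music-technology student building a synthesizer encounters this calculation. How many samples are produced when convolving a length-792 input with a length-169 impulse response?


Linear convolution output length:
L = N + M - 1
  = 792 + 169 - 1
  = 960 samples

960


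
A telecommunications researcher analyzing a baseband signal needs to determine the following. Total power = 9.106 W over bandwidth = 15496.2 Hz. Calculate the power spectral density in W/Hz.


Power spectral density:
PSD = P / BW
    = 9.106 / 15496.2
    = 0.00058763 W/Hz

0.00058763 W/Hz


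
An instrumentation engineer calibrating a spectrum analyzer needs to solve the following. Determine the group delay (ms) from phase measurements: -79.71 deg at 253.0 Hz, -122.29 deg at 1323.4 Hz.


Group delay from phase difference:
tau = -d(phi)/d(omega)
d(phi) = -42.58 deg = -0.743161 rad
d(omega) = 2*pi*(1323.4 - 253.0) = 6725.5216 rad/s
tau = -(-0.743161) / 6725.5216
    = 0.1105 ms

0.1105 ms


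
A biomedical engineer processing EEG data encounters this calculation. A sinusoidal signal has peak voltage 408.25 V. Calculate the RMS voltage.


RMS voltage for a sinusoidal waveform:
V_rms = V_peak / sqrt(2)
      = 408.25 / 1.414214
      = 288.676 V

288.676 V


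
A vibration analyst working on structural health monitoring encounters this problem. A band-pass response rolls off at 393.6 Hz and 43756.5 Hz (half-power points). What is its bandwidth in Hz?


Bandwidth is the difference of -3dB frequencies:
BW = f_high - f_low
   = 43756.5 - 393.6
   = 43362.9 Hz

43362.9 Hz


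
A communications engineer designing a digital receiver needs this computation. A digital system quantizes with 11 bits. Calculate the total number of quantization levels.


Number of quantization levels = 2^N
= 2^11
= 2048

2048


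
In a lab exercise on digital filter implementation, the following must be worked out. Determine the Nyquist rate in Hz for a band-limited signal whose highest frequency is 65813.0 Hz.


The Nyquist rate is twice the maximum frequency component.
fs_min = 2 * fmax
      = 2 * 65813.0
      = 131626.0 Hz

131626.0


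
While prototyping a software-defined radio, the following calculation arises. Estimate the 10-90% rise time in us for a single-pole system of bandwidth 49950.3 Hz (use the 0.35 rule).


Rise time from bandwidth relationship:
tr = 0.35 / BW
   = 0.35 / 49950.3
   = 7.006964923e-06 s
   = 7.007 us

7.007 us


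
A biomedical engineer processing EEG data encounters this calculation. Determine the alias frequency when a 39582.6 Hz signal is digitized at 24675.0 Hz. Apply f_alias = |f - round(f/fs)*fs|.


Compute the nearest integer multiple of fs to the signal:
n = round(39582.6 / 24675.0) = 2
f_alias = |39582.6 - 2 * 24675.0|
        = |39582.6 - 49350.0|
        = 9767.4 Hz

9767.4


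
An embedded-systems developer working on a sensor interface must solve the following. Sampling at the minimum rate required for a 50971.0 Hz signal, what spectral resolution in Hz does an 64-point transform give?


Step 1 — Nyquist sampling rate:
fs = 2 * fmax = 2 * 50971.0 = 101942.0 Hz

Step 2 — DFT bin spacing:
df = fs / N = 101942.0 / 64 = 1592.8438 Hz

1592.8438 Hz


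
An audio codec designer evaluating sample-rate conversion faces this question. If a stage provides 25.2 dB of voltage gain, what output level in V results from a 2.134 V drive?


Output voltage from dB gain:
V_out = V_in * 10^(gain_dB / 20)
      = 2.134 * 10^(25.2 / 20)
      = 2.134 * 18.197009
      = 38.8324 V

38.8324 V


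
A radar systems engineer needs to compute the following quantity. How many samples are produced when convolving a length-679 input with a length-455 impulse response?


Linear convolution output length:
L = N + M - 1
  = 679 + 455 - 1
  = 1133 samples

1133


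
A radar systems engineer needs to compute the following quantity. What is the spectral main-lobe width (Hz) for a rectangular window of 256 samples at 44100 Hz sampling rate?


Main lobe width for a rectangular window:
Width = 2 * fs / N
      = 2 * 44100 / 256
      = 88200 / 256
      = 344.531 Hz

344.531 Hz


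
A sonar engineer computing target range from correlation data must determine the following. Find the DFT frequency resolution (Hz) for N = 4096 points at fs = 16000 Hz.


DFT frequency resolution:
df = fs / N
   = 16000 / 4096
   = 3.9062 Hz

3.9062 Hz


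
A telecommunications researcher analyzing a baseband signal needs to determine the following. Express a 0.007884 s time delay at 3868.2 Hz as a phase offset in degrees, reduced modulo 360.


Phase shift from frequency and time delay:
phi = 360 * f * t_delay
    = 360 * 3868.2 * 0.007884
    = 10978.88 degrees
    mod 360 = 178.88 degrees

178.88 degrees


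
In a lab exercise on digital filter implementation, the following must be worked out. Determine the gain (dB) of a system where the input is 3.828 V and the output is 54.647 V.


Voltage gain in dB:
G = 20 * log10(Vout / Vin)
  = 20 * log10(54.647 / 3.828)
  = 20 * log10(14.275601)
  = 20 * 1.154594
  = 23.09 dB

23.09 dB


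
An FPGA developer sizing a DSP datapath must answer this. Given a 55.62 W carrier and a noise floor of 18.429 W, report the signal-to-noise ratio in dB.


SNR in decibels:
SNR = 10 * log10(Ps / Pn)
    = 10 * log10(55.62 / 18.429)
    = 10 * log10(3.0181)
    = 10 * 0.4797
    = 4.8 dB

4.8 dB


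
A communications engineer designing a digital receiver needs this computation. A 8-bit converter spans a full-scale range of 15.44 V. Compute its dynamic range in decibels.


Dynamic range from full-scale to LSB:
V_min = V_max / 2^bits = 15.44 / 2^8
DR = 20 * log10(V_max / V_min)
   = 20 * log10(2^8)
   = 20 * 8 * log10(2)
   = 48.16 dB

48.16 dB


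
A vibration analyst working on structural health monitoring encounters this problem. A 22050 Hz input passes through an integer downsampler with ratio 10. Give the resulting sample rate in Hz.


Decimation reduces the sample rate:
fs_out = fs_in / M
       = 22050 / 10
       = 2205.0 Hz

2205.0 Hz


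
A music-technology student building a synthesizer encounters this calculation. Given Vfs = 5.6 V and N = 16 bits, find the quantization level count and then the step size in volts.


Step 1 — number of quantization levels:
L = 2^N = 2^16 = 65536

Step 2 — LSB step size:
delta = Vfs / L
      = 5.6 / 65536
      = 8.545e-05 V

Levels = 65536; step size = 8.545e-05 V


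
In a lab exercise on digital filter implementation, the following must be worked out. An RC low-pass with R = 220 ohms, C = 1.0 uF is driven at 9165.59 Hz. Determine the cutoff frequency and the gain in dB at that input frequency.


Step 1 — cutoff frequency:
fc = 1 / (2*pi*R*C)
C = 1.0 uF = 1e-06 F
fc = 1 / (2*pi*220*1e-06)
   = 723.432 Hz

Step 2 — magnitude at f = 9165.59 Hz:
|H(f)| = 1 / sqrt(1 + (f/fc)^2)
f/fc = 9165.59 / 723.432 = 12.669594
|H| = 1 / sqrt(1 + 160.518612) = 0.0786844
|H|_dB = 20*log10(0.0786844) = -22.08 dB

fc = 723.432 Hz; |H(9165.59 Hz)| = -22.08 dB


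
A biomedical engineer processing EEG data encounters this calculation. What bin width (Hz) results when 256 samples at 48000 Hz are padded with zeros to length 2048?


Frequency resolution after zero-padding:
N_padded = 256 * 8 = 2048
df = fs / N_padded
   = 48000 / 2048
   = 23.4375 Hz

23.4375 Hz


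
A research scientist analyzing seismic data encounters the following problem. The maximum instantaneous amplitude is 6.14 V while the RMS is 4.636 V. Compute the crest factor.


Crest factor is the ratio of peak to RMS:
CF = V_peak / V_rms
   = 6.14 / 4.636
   = 1.3244

1.3244


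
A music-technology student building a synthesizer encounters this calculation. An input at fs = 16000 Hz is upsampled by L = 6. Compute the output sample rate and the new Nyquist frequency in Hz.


Step 1 — output sample rate after interpolation by L:
fs_out = L * fs_in = 6 * 16000 = 96000 Hz

Step 2 — Nyquist frequency of the output stream:
f_Nyq = fs_out / 2 = 96000 / 2 = 48000.0 Hz

fs_out = 96000 Hz; f_Nyquist = 48000.0 Hz


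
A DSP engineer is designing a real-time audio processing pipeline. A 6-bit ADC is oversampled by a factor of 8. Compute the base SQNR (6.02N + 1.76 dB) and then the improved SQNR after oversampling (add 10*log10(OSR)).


Step 1 — baseline SQNR at Nyquist:
SQNR_base = 6.02*N + 1.76
          = 6.02*6 + 1.76
          = 37.88 dB

Step 2 — oversampling processing gain:
G = 10*log10(OSR) = 10*log10(8) = 9.03 dB

Step 3 — total:
SQNR_total = 37.88 + 9.03 = 46.91 dB

Base SQNR = 37.88 dB; oversampled SQNR = 46.91 dB


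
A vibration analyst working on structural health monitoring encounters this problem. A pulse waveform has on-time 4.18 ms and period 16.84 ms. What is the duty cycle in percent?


Duty cycle as a percentage:
DC = (t_on / T) * 100
   = (4.18 / 16.84) * 100
   = 0.248219 * 100
   = 24.82 %

24.82 %


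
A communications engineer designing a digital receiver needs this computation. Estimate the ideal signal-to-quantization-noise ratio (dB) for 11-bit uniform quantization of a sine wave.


Theoretical SNR for a full-scale sinusoid:
SNR = 6.02 * N + 1.76
    = 6.02 * 11 + 1.76
    = 66.22 + 1.76
    = 67.98 dB

67.98 dB


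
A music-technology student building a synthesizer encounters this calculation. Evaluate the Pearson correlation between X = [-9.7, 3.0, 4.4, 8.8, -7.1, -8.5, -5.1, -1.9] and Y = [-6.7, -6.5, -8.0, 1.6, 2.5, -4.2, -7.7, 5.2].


Pearson correlation coefficient (population):
r = cov(X,Y) / (std(X) * std(Y))
Mean X = -2.0125, Mean Y = -2.975
Cov(X,Y) = 2.976562
Std(X) = 6.32227, Std(Y) = 4.913184
r = 0.0958

0.0958


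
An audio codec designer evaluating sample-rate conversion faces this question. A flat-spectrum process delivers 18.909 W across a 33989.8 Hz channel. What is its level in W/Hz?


Power spectral density:
PSD = P / BW
    = 18.909 / 33989.8
    = 0.00055631 W/Hz

0.00055631 W/Hz


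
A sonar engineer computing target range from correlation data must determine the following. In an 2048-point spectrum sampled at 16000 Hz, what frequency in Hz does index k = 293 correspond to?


Frequency of DFT bin k:
f_k = k * fs / N
    = 293 * 16000 / 2048
    = 4688000 / 2048
    = 2289.062 Hz

2289.062 Hz


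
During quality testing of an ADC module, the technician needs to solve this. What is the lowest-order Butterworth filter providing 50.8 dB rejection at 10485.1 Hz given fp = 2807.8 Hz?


Butterworth filter order formula:
n = log10(10^(A/10) - 1) / (2 * log10(f_stop/f_pass))
10^(50.8/10) - 1 = 120225.4435
f_stop/f_pass = 10485.1 / 2807.8 = 3.7343
n = 4.439 -> ceil = 5

5


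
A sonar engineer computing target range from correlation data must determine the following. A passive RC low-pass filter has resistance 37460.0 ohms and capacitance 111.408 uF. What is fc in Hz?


Cutoff frequency of a first-order RC filter:
fc = 1 / (2 * pi * R * C)
C = 111.408 uF = 0.000111408 F
fc = 1 / (2 * pi * 37460.0 * 0.000111408)
   = 1 / 26.221891691987
   = 0.038136 Hz

0.038136 Hz


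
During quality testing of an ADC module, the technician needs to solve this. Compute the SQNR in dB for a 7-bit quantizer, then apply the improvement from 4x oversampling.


Step 1 — baseline SQNR at Nyquist:
SQNR_base = 6.02*N + 1.76
          = 6.02*7 + 1.76
          = 43.9 dB

Step 2 — oversampling processing gain:
G = 10*log10(OSR) = 10*log10(4) = 6.02 dB

Step 3 — total:
SQNR_total = 43.9 + 6.02 = 49.92 dB

Base SQNR = 43.9 dB; oversampled SQNR = 49.92 dB


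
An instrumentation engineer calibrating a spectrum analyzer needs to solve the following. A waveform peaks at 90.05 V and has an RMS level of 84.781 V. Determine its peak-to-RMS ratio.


Crest factor is the ratio of peak to RMS:
CF = V_peak / V_rms
   = 90.05 / 84.781
   = 1.0621

1.0621


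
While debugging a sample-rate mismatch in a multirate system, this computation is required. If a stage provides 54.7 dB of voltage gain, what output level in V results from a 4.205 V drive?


Output voltage from dB gain:
V_out = V_in * 10^(gain_dB / 20)
      = 4.205 * 10^(54.7 / 20)
      = 4.205 * 543.250331
      = 2284.3676 V

2284.3676 V


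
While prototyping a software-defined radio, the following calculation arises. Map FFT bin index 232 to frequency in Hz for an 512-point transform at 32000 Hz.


Frequency of DFT bin k:
f_k = k * fs / N
    = 232 * 32000 / 512
    = 7424000 / 512
    = 14500.0 Hz

14500.0 Hz


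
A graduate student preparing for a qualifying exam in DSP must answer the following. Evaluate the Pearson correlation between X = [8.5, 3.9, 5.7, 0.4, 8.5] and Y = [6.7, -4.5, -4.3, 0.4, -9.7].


Pearson correlation coefficient (population):
r = cov(X,Y) / (std(X) * std(Y))
Mean X = 5.4, Mean Y = -2.28
Cov(X,Y) = -1.168
Std(X) = 3.051557, Std(Y) = 5.511588
r = -0.0694

-0.0694


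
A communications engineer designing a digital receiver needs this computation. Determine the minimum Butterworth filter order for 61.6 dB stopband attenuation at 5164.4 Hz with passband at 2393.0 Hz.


Butterworth filter order formula:
n = log10(10^(A/10) - 1) / (2 * log10(f_stop/f_pass))
10^(61.6/10) - 1 = 1445438.7707
f_stop/f_pass = 5164.4 / 2393.0 = 2.1581
n = 9.2194 -> ceil = 10

10


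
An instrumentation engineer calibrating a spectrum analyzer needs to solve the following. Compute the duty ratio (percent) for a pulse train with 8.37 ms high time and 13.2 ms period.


Duty cycle as a percentage:
DC = (t_on / T) * 100
   = (8.37 / 13.2) * 100
   = 0.634091 * 100
   = 63.41 %

63.41 %


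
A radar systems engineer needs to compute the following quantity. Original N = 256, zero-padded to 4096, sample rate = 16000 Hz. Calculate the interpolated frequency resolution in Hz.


Frequency resolution after zero-padding:
N_padded = 256 * 16 = 4096
df = fs / N_padded
   = 16000 / 4096
   = 3.9062 Hz

3.9062 Hz


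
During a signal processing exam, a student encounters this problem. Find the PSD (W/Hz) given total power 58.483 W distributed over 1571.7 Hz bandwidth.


Power spectral density:
PSD = P / BW
    = 58.483 / 1571.7
    = 0.03721003 W/Hz

0.03721003 W/Hz


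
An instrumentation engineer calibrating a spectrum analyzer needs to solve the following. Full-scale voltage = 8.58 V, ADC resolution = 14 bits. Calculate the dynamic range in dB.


Dynamic range from full-scale to LSB:
V_min = V_max / 2^bits = 8.58 / 2^14
DR = 20 * log10(V_max / V_min)
   = 20 * log10(2^14)
   = 20 * 14 * log10(2)
   = 84.29 dB

84.29 dB


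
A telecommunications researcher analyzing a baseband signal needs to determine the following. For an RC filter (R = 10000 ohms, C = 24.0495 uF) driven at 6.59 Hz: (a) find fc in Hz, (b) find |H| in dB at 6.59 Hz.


Step 1 — cutoff frequency:
fc = 1 / (2*pi*R*C)
C = 24.0495 uF = 2.40495e-05 F
fc = 1 / (2*pi*10000*2.40495e-05)
   = 0.661781 Hz

Step 2 — magnitude at f = 6.59 Hz:
|H(f)| = 1 / sqrt(1 + (f/fc)^2)
f/fc = 6.59 / 0.661781 = 9.957977
|H| = 1 / sqrt(1 + 99.161306) = 0.0999194
|H|_dB = 20*log10(0.0999194) = -20.01 dB

fc = 0.661781 Hz; |H(6.59 Hz)| = -20.01 dB


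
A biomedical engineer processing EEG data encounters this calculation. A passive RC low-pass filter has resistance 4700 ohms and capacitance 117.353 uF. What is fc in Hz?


Cutoff frequency of a first-order RC filter:
fc = 1 / (2 * pi * R * C)
C = 117.353 uF = 0.000117353 F
fc = 1 / (2 * pi * 4700 * 0.000117353)
   = 1 / 3.4655480331612
   = 0.288555 Hz

0.288555 Hz


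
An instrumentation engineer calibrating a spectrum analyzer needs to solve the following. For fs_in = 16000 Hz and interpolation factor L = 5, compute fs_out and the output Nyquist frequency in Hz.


Step 1 — output sample rate after interpolation by L:
fs_out = L * fs_in = 5 * 16000 = 80000 Hz

Step 2 — Nyquist frequency of the output stream:
f_Nyq = fs_out / 2 = 80000 / 2 = 40000.0 Hz

fs_out = 80000 Hz; f_Nyquist = 40000.0 Hz


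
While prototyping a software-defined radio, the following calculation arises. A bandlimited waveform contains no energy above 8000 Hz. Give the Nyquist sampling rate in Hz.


The Nyquist rate is twice the maximum frequency component.
fs_min = 2 * fmax
      = 2 * 8000
      = 16000 Hz

16000


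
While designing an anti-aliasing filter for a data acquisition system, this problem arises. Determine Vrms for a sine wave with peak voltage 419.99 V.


RMS voltage for a sinusoidal waveform:
V_rms = V_peak / sqrt(2)
      = 419.99 / 1.414214
      = 296.978 V

296.978 V


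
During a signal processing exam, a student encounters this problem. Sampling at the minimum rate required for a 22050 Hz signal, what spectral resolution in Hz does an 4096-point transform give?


Step 1 — Nyquist sampling rate:
fs = 2 * fmax = 2 * 22050 = 44100 Hz

Step 2 — DFT bin spacing:
df = fs / N = 44100 / 4096 = 10.7666 Hz

10.7666 Hz


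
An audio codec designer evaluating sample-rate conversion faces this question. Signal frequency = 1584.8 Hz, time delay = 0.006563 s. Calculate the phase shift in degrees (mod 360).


Phase shift from frequency and time delay:
phi = 360 * f * t_delay
    = 360 * 1584.8 * 0.006563
    = 3744.38 degrees
    mod 360 = 144.38 degrees

144.38 degrees


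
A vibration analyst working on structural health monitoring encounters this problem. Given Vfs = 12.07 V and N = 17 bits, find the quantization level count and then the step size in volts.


Step 1 — number of quantization levels:
L = 2^N = 2^17 = 131072

Step 2 — LSB step size:
delta = Vfs / L
      = 12.07 / 131072
      = 9.209e-05 V

Levels = 131072; step size = 9.209e-05 V


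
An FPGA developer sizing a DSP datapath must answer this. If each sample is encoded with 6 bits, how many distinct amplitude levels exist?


Number of quantization levels = 2^N
= 2^6
= 64

64


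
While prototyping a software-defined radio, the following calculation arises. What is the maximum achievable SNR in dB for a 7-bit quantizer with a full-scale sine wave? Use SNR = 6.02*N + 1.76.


Theoretical SNR for a full-scale sinusoid:
SNR = 6.02 * N + 1.76
    = 6.02 * 7 + 1.76
    = 42.14 + 1.76
    = 43.9 dB

43.9 dB


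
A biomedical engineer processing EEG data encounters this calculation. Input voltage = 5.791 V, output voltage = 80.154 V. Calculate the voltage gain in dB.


Voltage gain in dB:
G = 20 * log10(Vout / Vin)
  = 20 * log10(80.154 / 5.791)
  = 20 * log10(13.841133)
  = 20 * 1.141172
  = 22.82 dB

22.82 dB


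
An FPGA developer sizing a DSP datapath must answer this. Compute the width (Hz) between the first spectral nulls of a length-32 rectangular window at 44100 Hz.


Main lobe width for a rectangular window:
Width = 2 * fs / N
      = 2 * 44100 / 32
      = 88200 / 32
      = 2756.25 Hz

2756.25 Hz


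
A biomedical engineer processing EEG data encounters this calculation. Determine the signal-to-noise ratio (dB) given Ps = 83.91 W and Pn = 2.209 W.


SNR in decibels:
SNR = 10 * log10(Ps / Pn)
    = 10 * log10(83.91 / 2.209)
    = 10 * log10(37.9855)
    = 10 * 1.5796
    = 15.8 dB

15.8 dB


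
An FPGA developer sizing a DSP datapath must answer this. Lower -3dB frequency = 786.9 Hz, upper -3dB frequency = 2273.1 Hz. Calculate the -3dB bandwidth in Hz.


Bandwidth is the difference of -3dB frequencies:
BW = f_high - f_low
   = 2273.1 - 786.9
   = 1486.2 Hz

1486.2 Hz


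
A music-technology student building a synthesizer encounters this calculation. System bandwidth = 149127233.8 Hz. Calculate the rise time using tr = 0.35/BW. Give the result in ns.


Rise time from bandwidth relationship:
tr = 0.35 / BW
   = 0.35 / 149127233.8
   = 2.346989152e-09 s
   = 2.347 ns

2.347 ns


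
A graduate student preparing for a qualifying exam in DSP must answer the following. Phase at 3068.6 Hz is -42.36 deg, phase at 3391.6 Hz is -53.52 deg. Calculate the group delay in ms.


Group delay from phase difference:
tau = -d(phi)/d(omega)
d(phi) = -11.16 deg = -0.194779 rad
d(omega) = 2*pi*(3391.6 - 3068.6) = 2029.4689 rad/s
tau = -(-0.194779) / 2029.4689
    = 0.096 ms

0.096 ms


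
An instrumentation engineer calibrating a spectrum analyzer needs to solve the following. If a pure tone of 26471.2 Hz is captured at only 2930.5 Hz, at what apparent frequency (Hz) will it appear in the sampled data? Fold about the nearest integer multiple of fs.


Compute the nearest integer multiple of fs to the signal:
n = round(26471.2 / 2930.5) = 9
f_alias = |26471.2 - 9 * 2930.5|
        = |26471.2 - 26374.5|
        = 96.7 Hz

96.7


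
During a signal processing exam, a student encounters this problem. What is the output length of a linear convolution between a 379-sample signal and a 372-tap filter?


Linear convolution output length:
L = N + M - 1
  = 379 + 372 - 1
  = 750 samples

750


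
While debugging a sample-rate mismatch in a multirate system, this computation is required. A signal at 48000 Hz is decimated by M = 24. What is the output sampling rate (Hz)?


Decimation reduces the sample rate:
fs_out = fs_in / M
       = 48000 / 24
       = 2000.0 Hz

2000.0 Hz


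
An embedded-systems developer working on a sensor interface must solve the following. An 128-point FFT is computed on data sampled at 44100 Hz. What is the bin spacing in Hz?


DFT frequency resolution:
df = fs / N
   = 44100 / 128
   = 344.5312 Hz

344.5312 Hz


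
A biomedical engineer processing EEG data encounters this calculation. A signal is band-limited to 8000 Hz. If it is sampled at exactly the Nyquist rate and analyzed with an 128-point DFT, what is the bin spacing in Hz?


Step 1 — Nyquist sampling rate:
fs = 2 * fmax = 2 * 8000 = 16000 Hz

Step 2 — DFT bin spacing:
df = fs / N = 16000 / 128 = 125.0 Hz

125.0 Hz


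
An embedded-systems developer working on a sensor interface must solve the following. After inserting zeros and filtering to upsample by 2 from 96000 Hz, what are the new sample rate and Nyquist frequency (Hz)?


Step 1 — output sample rate after interpolation by L:
fs_out = L * fs_in = 2 * 96000 = 192000 Hz

Step 2 — Nyquist frequency of the output stream:
f_Nyq = fs_out / 2 = 192000 / 2 = 96000.0 Hz

fs_out = 192000 Hz; f_Nyquist = 96000.0 Hz


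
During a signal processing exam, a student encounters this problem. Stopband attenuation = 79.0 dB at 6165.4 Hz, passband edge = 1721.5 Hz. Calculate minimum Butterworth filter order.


Butterworth filter order formula:
n = log10(10^(A/10) - 1) / (2 * log10(f_stop/f_pass))
10^(79.0/10) - 1 = 79432822.4724
f_stop/f_pass = 6165.4 / 1721.5 = 3.5814
n = 7.1293 -> ceil = 8

8


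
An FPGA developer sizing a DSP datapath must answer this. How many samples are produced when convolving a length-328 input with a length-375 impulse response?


Linear convolution output length:
L = N + M - 1
  = 328 + 375 - 1
  = 702 samples

702


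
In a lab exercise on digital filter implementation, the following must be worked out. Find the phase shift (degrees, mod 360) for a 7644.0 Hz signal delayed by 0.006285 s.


Phase shift from frequency and time delay:
phi = 360 * f * t_delay
    = 360 * 7644.0 * 0.006285
    = 17295.31 degrees
    mod 360 = 15.31 degrees

15.31 degrees


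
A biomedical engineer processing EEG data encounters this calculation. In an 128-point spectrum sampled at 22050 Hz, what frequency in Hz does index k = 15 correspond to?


Frequency of DFT bin k:
f_k = k * fs / N
    = 15 * 22050 / 128
    = 330750 / 128
    = 2583.984 Hz

2583.984 Hz


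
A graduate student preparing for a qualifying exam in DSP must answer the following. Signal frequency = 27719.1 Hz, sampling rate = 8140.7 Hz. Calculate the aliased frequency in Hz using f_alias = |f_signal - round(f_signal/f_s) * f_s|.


Compute the nearest integer multiple of fs to the signal:
n = round(27719.1 / 8140.7) = 3
f_alias = |27719.1 - 3 * 8140.7|
        = |27719.1 - 24422.1|
        = 3297.0 Hz

3297.0


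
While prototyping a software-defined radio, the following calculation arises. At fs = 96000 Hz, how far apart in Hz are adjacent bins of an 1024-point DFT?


DFT frequency resolution:
df = fs / N
   = 96000 / 1024
   = 93.75 Hz

93.75 Hz


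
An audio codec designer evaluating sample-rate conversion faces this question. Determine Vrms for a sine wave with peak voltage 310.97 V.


RMS voltage for a sinusoidal waveform:
V_rms = V_peak / sqrt(2)
      = 310.97 / 1.414214
      = 219.889 V

219.889 V


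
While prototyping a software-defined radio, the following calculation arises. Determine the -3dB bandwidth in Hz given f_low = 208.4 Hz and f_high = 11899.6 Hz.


Bandwidth is the difference of -3dB frequencies:
BW = f_high - f_low
   = 11899.6 - 208.4
   = 11691.2 Hz

11691.2 Hz


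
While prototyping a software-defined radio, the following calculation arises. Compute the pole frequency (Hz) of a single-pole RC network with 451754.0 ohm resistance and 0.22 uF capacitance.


Cutoff frequency of a first-order RC filter:
fc = 1 / (2 * pi * R * C)
C = 0.22 uF = 2.2e-07 F
fc = 1 / (2 * pi * 451754.0 * 2.2e-07)
   = 1 / 0.62445990095711
   = 1.601384 Hz

1.601384 Hz


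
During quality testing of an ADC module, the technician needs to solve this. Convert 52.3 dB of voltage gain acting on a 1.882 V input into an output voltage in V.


Output voltage from dB gain:
V_out = V_in * 10^(gain_dB / 20)
      = 1.882 * 10^(52.3 / 20)
      = 1.882 * 412.097519
      = 775.5675 V

775.5675 V


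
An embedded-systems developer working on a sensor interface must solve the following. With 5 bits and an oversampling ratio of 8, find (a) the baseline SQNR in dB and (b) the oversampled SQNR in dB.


Step 1 — baseline SQNR at Nyquist:
SQNR_base = 6.02*N + 1.76
          = 6.02*5 + 1.76
          = 31.86 dB

Step 2 — oversampling processing gain:
G = 10*log10(OSR) = 10*log10(8) = 9.03 dB

Step 3 — total:
SQNR_total = 31.86 + 9.03 = 40.89 dB

Base SQNR = 31.86 dB; oversampled SQNR = 40.89 dB


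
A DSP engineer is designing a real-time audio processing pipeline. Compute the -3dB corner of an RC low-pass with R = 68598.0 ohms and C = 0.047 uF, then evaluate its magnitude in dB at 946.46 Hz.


Step 1 — cutoff frequency:
fc = 1 / (2*pi*R*C)
C = 0.047 uF = 4.7e-08 F
fc = 1 / (2*pi*68598.0*4.7e-08)
   = 49.3641 Hz

Step 2 — magnitude at f = 946.46 Hz:
|H(f)| = 1 / sqrt(1 + (f/fc)^2)
f/fc = 946.46 / 49.3641 = 19.173043
|H| = 1 / sqrt(1 + 367.605578) = 0.0520858
|H|_dB = 20*log10(0.0520858) = -25.67 dB

fc = 49.3641 Hz; |H(946.46 Hz)| = -25.67 dB


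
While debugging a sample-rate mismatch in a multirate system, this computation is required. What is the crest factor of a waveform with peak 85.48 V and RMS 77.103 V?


Crest factor is the ratio of peak to RMS:
CF = V_peak / V_rms
   = 85.48 / 77.103
   = 1.1086

1.1086


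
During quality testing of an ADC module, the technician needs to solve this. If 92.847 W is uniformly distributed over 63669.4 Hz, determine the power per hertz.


Power spectral density:
PSD = P / BW
    = 92.847 / 63669.4
    = 0.00145827 W/Hz

0.00145827 W/Hz


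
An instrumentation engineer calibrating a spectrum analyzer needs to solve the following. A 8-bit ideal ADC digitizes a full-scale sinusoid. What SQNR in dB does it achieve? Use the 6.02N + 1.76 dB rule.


Theoretical SNR for a full-scale sinusoid:
SNR = 6.02 * N + 1.76
    = 6.02 * 8 + 1.76
    = 48.16 + 1.76
    = 49.92 dB

49.92 dB


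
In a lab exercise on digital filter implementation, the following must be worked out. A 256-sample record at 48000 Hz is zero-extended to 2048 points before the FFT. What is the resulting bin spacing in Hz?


Frequency resolution after zero-padding:
N_padded = 256 * 8 = 2048
df = fs / N_padded
   = 48000 / 2048
   = 23.4375 Hz

23.4375 Hz


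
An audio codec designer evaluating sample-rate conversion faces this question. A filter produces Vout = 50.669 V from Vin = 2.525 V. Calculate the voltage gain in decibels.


Voltage gain in dB:
G = 20 * log10(Vout / Vin)
  = 20 * log10(50.669 / 2.525)
  = 20 * log10(20.066931)
  = 20 * 1.302481
  = 26.05 dB

26.05 dB


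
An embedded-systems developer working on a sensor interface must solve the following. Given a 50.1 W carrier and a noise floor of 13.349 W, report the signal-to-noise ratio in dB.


SNR in decibels:
SNR = 10 * log10(Ps / Pn)
    = 10 * log10(50.1 / 13.349)
    = 10 * log10(3.7531)
    = 10 * 0.5744
    = 5.74 dB

5.74 dB


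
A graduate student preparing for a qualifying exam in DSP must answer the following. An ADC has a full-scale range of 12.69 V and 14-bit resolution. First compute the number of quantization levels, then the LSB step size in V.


Step 1 — number of quantization levels:
L = 2^N = 2^14 = 16384

Step 2 — LSB step size:
delta = Vfs / L
      = 12.69 / 16384
      = 0.00077454 V

Levels = 16384; step size = 0.00077454 V


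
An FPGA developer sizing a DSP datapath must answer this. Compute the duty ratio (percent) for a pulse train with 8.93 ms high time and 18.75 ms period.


Duty cycle as a percentage:
DC = (t_on / T) * 100
   = (8.93 / 18.75) * 100
   = 0.476267 * 100
   = 47.63 %

47.63 %


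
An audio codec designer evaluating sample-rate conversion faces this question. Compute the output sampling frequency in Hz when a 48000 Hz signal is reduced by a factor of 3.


Decimation reduces the sample rate:
fs_out = fs_in / M
       = 48000 / 3
       = 16000.0 Hz

16000.0 Hz


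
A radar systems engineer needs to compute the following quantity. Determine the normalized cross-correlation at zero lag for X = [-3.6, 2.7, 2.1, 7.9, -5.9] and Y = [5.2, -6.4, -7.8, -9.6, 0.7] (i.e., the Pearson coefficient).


Pearson correlation coefficient (population):
r = cov(X,Y) / (std(X) * std(Y))
Mean X = 0.64, Mean Y = -3.58
Cov(X,Y) = -24.1788
Std(X) = 4.895549, Std(Y) = 5.610847
r = -0.8802

-0.8802


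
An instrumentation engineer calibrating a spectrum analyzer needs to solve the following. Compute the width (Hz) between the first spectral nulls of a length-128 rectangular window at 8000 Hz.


Main lobe width for a rectangular window:
Width = 2 * fs / N
      = 2 * 8000 / 128
      = 16000 / 128
      = 125.0 Hz

125.0 Hz


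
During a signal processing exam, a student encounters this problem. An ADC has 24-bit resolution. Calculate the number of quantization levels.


Number of quantization levels = 2^N
= 2^24
= 16777216

16777216


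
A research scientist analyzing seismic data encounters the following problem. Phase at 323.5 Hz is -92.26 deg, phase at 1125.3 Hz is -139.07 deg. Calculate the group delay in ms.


Group delay from phase difference:
tau = -d(phi)/d(omega)
d(phi) = -46.81 deg = -0.816989 rad
d(omega) = 2*pi*(1125.3 - 323.5) = 5037.858 rad/s
tau = -(-0.816989) / 5037.858
    = 0.1622 ms

0.1622 ms


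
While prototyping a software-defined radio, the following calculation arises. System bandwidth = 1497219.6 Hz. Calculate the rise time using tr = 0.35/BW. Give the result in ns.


Rise time from bandwidth relationship:
tr = 0.35 / BW
   = 0.35 / 1497219.6
   = 2.337666432e-07 s
   = 233.7666 ns

233.7666 ns


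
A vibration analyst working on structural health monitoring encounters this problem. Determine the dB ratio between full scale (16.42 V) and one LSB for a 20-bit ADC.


Dynamic range from full-scale to LSB:
V_min = V_max / 2^bits = 16.42 / 2^20
DR = 20 * log10(V_max / V_min)
   = 20 * log10(2^20)
   = 20 * 20 * log10(2)
   = 120.41 dB

120.41 dB


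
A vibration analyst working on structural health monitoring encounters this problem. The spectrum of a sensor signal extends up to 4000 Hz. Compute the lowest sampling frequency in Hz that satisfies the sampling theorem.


The Nyquist rate is twice the maximum frequency component.
fs_min = 2 * fmax
      = 2 * 4000
      = 8000 Hz

8000


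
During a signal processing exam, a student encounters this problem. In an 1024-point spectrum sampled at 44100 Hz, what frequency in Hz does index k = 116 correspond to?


Frequency of DFT bin k:
f_k = k * fs / N
    = 116 * 44100 / 1024
    = 5115600 / 1024
    = 4995.703 Hz

4995.703 Hz


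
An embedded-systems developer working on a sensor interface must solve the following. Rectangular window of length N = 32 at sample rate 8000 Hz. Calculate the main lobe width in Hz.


Main lobe width for a rectangular window:
Width = 2 * fs / N
      = 2 * 8000 / 32
      = 16000 / 32
      = 500.0 Hz

500.0 Hz


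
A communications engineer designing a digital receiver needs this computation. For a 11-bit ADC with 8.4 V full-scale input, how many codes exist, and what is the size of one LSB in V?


Step 1 — number of quantization levels:
L = 2^N = 2^11 = 2048

Step 2 — LSB step size:
delta = Vfs / L
      = 8.4 / 2048
      = 0.00410156 V

Levels = 2048; step size = 0.00410156 V


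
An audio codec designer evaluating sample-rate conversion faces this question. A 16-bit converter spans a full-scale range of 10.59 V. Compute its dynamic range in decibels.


Dynamic range from full-scale to LSB:
V_min = V_max / 2^bits = 10.59 / 2^16
DR = 20 * log10(V_max / V_min)
   = 20 * log10(2^16)
   = 20 * 16 * log10(2)
   = 96.33 dB

96.33 dB


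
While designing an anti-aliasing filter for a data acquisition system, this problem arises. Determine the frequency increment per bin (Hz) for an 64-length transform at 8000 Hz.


DFT frequency resolution:
df = fs / N
   = 8000 / 64
   = 125.0 Hz

125.0 Hz


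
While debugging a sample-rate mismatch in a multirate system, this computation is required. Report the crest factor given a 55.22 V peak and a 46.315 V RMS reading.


Crest factor is the ratio of peak to RMS:
CF = V_peak / V_rms
   = 55.22 / 46.315
   = 1.1923

1.1923


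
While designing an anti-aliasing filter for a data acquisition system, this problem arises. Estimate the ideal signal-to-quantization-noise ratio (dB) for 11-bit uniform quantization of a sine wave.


Theoretical SNR for a full-scale sinusoid:
SNR = 6.02 * N + 1.76
    = 6.02 * 11 + 1.76
    = 66.22 + 1.76
    = 67.98 dB

67.98 dB


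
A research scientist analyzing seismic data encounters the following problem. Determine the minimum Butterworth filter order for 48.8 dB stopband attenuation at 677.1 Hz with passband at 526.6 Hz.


Butterworth filter order formula:
n = log10(10^(A/10) - 1) / (2 * log10(f_stop/f_pass))
10^(48.8/10) - 1 = 75856.7575
f_stop/f_pass = 677.1 / 526.6 = 1.2858
n = 22.35 -> ceil = 23

23


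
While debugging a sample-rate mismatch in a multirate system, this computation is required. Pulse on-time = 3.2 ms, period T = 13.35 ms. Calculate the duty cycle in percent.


Duty cycle as a percentage:
DC = (t_on / T) * 100
   = (3.2 / 13.35) * 100
   = 0.2397 * 100
   = 23.97 %

23.97 %


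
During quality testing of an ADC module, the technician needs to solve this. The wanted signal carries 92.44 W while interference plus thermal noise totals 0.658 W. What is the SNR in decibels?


SNR in decibels:
SNR = 10 * log10(Ps / Pn)
    = 10 * log10(92.44 / 0.658)
    = 10 * log10(140.4863)
    = 10 * 2.1476
    = 21.48 dB

21.48 dB


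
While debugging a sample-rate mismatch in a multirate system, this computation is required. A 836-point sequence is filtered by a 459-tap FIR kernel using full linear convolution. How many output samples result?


Linear convolution output length:
L = N + M - 1
  = 836 + 459 - 1
  = 1294 samples

1294


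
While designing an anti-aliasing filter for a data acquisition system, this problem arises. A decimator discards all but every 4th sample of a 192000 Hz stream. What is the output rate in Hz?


Decimation reduces the sample rate:
fs_out = fs_in / M
       = 192000 / 4
       = 48000.0 Hz

48000.0 Hz


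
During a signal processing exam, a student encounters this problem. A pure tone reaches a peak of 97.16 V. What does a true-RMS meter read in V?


RMS voltage for a sinusoidal waveform:
V_rms = V_peak / sqrt(2)
      = 97.16 / 1.414214
      = 68.702 V

68.702 V


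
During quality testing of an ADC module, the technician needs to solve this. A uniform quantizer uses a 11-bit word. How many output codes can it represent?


Number of quantization levels = 2^N
= 2^11
= 2048

2048


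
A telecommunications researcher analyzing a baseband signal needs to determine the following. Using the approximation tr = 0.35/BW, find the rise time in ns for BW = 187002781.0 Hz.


Rise time from bandwidth relationship:
tr = 0.35 / BW
   = 0.35 / 187002781.0
   = 1.87162992e-09 s
   = 1.8716 ns

1.8716 ns


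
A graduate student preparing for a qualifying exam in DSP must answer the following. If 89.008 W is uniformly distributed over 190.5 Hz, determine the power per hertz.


Power spectral density:
PSD = P / BW
    = 89.008 / 190.5
    = 0.4672336 W/Hz

0.4672336 W/Hz


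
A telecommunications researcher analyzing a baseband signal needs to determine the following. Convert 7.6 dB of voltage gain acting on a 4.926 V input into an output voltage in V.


Output voltage from dB gain:
V_out = V_in * 10^(gain_dB / 20)
      = 4.926 * 10^(7.6 / 20)
      = 4.926 * 2.398833
      = 11.8167 V

11.8167 V


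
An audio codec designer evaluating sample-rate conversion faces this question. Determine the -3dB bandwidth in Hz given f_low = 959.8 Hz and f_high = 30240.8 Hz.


Bandwidth is the difference of -3dB frequencies:
BW = f_high - f_low
   = 30240.8 - 959.8
   = 29281.0 Hz

29281.0 Hz


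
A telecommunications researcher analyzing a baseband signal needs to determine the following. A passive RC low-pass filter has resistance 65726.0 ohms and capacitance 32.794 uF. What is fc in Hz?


Cutoff frequency of a first-order RC filter:
fc = 1 / (2 * pi * R * C)
C = 32.794 uF = 3.2794e-05 F
fc = 1 / (2 * pi * 65726.0 * 3.2794e-05)
   = 1 / 13.542893498165
   = 0.073839 Hz

0.073839 Hz


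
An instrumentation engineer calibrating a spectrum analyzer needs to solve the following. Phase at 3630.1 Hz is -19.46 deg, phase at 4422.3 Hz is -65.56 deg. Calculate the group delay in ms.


Group delay from phase difference:
tau = -d(phi)/d(omega)
d(phi) = -46.1 deg = -0.804597 rad
d(omega) = 2*pi*(4422.3 - 3630.1) = 4977.5394 rad/s
tau = -(-0.804597) / 4977.5394
    = 0.1616 ms

0.1616 ms


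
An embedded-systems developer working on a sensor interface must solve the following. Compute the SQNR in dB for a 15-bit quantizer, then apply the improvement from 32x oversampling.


Step 1 — baseline SQNR at Nyquist:
SQNR_base = 6.02*N + 1.76
          = 6.02*15 + 1.76
          = 92.06 dB

Step 2 — oversampling processing gain:
G = 10*log10(OSR) = 10*log10(32) = 15.05 dB

Step 3 — total:
SQNR_total = 92.06 + 15.05 = 107.11 dB

Base SQNR = 92.06 dB; oversampled SQNR = 107.11 dB


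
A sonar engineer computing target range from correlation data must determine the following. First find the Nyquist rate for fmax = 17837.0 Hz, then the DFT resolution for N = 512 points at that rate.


Step 1 — Nyquist sampling rate:
fs = 2 * fmax = 2 * 17837.0 = 35674.0 Hz

Step 2 — DFT bin spacing:
df = fs / N = 35674.0 / 512 = 69.6758 Hz

69.6758 Hz


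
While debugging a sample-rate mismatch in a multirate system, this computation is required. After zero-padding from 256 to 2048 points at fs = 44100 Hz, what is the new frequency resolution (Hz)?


Frequency resolution after zero-padding:
N_padded = 256 * 8 = 2048
df = fs / N_padded
   = 44100 / 2048
   = 21.5332 Hz

21.5332 Hz


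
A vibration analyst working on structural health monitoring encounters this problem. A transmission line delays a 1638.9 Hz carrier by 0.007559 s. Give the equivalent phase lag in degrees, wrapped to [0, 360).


Phase shift from frequency and time delay:
phi = 360 * f * t_delay
    = 360 * 1638.9 * 0.007559
    = 4459.84 degrees
    mod 360 = 139.84 degrees

139.84 degrees


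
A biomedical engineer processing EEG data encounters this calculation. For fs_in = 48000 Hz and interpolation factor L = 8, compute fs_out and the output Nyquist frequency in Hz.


Step 1 — output sample rate after interpolation by L:
fs_out = L * fs_in = 8 * 48000 = 384000 Hz

Step 2 — Nyquist frequency of the output stream:
f_Nyq = fs_out / 2 = 384000 / 2 = 192000.0 Hz

fs_out = 384000 Hz; f_Nyquist = 192000.0 Hz
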